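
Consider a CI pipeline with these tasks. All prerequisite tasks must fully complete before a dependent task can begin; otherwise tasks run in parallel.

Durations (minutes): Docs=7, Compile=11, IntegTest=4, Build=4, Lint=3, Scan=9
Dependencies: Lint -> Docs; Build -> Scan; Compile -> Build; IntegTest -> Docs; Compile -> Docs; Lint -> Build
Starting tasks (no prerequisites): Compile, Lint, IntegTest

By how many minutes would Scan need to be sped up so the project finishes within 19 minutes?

5

Current finish: 24 minutes; target: 19.
Scan is on every critical path, so each minute cut from Scan cuts the finish by one (this holds down to a finish of 18).
Need 24 − 19 = 5 minutes off Scan → Scan becomes 4 minutes, finish becomes 19.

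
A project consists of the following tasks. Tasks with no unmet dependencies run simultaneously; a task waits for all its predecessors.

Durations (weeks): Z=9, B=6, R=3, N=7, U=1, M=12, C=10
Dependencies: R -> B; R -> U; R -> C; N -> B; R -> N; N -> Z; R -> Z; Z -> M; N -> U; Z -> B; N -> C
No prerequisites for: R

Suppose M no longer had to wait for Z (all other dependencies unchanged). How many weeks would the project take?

With the dependency in place, R→N→Z→M = 3+7+9+12 = 31 sets the finish at 31 weeks.
Without Z→M, M's earliest start moves from 19 to 0.
The longest chain is now R→N→Z→B = 3+7+9+6 = 25, so the project takes 25 weeks.

25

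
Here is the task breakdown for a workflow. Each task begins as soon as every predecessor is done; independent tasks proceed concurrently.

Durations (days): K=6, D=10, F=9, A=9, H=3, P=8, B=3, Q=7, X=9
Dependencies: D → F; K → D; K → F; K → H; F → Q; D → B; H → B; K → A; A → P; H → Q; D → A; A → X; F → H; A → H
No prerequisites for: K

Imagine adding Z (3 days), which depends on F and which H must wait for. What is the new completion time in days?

Originally the project takes 35 days.
With Z inserted, H now waits for max(K, A, F, Z).
New critical path: K→D→F→Z→H→Q = 6+10+9+3+3+7 = 38 ⇒ 38 days.

38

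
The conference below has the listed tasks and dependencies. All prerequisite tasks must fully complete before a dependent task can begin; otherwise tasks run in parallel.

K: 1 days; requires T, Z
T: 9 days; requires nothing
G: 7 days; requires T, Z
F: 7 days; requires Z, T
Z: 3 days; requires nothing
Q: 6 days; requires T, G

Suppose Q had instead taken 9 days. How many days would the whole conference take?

25

Baseline: T→G→Q = 9+7+6 = 22 → 22 days.
Since Q is critical, the +3 change carries straight to that chain (now 25 days).
The critical path is still T→G→Q; finish is now 25 days.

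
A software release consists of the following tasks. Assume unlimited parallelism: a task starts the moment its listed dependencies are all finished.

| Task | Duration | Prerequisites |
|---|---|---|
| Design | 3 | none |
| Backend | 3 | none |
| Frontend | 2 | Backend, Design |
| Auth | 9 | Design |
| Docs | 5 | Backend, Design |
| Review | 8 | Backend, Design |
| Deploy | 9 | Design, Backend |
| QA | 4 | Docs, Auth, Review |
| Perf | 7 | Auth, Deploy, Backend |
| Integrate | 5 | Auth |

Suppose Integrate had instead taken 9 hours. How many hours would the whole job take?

The binding path is Design→Auth→Perf = 3+9+7 = 19; finish at 19 hours.
Integrate is off the critical path — its longest chain is 17 hours, giving 2 of slack.
Now Design→Auth→Integrate = 3+9+9 = 21 is longest, so the finish becomes 21 hours.

21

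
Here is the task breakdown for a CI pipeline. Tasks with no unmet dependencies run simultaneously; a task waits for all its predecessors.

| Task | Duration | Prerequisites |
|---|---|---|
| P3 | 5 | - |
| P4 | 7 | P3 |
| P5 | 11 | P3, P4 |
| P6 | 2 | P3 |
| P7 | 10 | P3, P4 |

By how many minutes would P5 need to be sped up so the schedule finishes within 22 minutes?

1

Current finish: 23 minutes; target: 22.
P5 is on every critical path, so each minute cut from P5 cuts the finish by one (this holds down to a finish of 22).
Need 23 − 22 = 1 minute off P5 → P5 becomes 10 minutes, finish becomes 22.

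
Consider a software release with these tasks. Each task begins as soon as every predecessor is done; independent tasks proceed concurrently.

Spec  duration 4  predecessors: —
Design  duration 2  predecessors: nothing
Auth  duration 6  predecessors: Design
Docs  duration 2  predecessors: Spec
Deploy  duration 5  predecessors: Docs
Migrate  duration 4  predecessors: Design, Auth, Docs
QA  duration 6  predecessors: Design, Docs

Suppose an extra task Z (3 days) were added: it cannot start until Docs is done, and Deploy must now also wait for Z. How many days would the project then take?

14

Originally the project takes 12 days.
With Z inserted, Deploy now waits for max(Docs, Z).
New critical path: Spec→Docs→Z→Deploy = 4+2+3+5 = 14 ⇒ 14 days.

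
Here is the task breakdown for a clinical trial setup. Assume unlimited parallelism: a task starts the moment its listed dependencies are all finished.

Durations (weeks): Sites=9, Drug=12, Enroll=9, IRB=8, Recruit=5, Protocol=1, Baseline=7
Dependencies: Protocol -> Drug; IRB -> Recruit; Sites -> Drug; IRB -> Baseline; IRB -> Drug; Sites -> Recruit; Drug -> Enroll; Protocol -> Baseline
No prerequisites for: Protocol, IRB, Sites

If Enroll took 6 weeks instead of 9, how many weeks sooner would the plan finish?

3

Baseline: Sites→Drug→Enroll = 9+12+9 = 30 → 30 weeks.
Since Enroll is critical, the -3 change carries straight to that chain (now 27 weeks).
No other chain overtakes it, so the finish is 27 weeks.
Change in finish: 27 − 30 = -3 weeks.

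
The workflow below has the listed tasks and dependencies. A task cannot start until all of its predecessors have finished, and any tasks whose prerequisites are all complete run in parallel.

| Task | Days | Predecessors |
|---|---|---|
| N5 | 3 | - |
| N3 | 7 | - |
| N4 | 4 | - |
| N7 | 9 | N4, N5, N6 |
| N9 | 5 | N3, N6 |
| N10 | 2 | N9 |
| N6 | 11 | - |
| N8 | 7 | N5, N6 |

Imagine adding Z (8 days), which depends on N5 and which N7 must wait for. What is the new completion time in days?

Originally the project takes 20 days.
With Z inserted, N7 now waits for max(N4, N5, N6, Z).
New critical path: N5→Z→N7 = 3+8+9 = 20 ⇒ 20 days.

20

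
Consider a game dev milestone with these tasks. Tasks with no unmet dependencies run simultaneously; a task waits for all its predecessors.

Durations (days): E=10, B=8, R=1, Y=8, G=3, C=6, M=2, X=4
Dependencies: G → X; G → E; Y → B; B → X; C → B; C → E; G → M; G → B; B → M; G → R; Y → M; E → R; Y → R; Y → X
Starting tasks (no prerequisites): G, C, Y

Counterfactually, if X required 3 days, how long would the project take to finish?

19

As given, the longest chain is Y→B→X = 8+8+4 = 20, so the finish is 20 days.
X is on the critical path; changing it to 3 makes that path 19 days.
That remains the longest chain; total 19 days.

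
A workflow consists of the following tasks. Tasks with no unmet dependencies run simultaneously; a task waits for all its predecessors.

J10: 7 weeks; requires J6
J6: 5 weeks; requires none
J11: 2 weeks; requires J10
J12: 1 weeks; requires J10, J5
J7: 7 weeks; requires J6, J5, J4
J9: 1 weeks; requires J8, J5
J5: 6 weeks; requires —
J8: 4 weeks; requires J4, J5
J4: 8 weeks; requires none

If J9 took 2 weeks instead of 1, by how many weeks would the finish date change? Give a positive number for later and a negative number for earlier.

As given, the longest chain is J4→J7 = 8+7 = 15, so the finish is 15 weeks.
J9 is off the critical path — its longest chain is 13 weeks, giving 2 of slack.
The critical path is still J4→J7; finish is now 15 weeks.
Change in finish: 15 − 15 = +0 weeks.

0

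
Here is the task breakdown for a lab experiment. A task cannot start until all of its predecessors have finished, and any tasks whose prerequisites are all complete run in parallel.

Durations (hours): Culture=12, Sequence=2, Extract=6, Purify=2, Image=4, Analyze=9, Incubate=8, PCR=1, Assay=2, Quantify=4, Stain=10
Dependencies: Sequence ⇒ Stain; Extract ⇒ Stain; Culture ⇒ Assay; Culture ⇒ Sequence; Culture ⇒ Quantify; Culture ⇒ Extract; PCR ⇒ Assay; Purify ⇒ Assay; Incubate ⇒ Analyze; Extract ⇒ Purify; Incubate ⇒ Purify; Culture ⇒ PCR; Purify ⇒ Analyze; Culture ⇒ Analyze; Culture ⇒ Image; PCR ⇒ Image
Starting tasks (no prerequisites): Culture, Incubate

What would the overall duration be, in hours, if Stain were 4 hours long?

Actual critical path: Culture→Extract→Purify→Analyze = 12+6+2+9 = 29 ⇒ 29 hours.
The longest path through Stain is only 28 hours, so Stain has float 1.
That remains the longest chain; total 29 hours.

29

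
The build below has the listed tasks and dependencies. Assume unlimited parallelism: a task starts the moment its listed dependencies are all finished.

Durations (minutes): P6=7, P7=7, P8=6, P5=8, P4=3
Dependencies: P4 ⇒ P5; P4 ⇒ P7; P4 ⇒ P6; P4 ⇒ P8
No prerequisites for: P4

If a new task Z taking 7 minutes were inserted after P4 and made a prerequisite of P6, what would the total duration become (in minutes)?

Originally the plan takes 11 minutes.
With Z inserted, P6 now waits for max(P4, Z).
New critical path: P4→Z→P6 = 3+7+7 = 17 ⇒ 17 minutes.

17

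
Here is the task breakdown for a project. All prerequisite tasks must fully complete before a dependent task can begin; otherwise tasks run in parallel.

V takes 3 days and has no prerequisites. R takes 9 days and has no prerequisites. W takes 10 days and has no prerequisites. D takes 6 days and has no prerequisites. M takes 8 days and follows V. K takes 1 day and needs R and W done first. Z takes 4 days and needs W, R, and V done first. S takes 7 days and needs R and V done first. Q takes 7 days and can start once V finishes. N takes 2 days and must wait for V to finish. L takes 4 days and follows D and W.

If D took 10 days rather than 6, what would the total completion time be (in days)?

16

As given, the longest chain is R→S = 9+7 = 16, so the finish is 16 days.
The longest path through D is only 10 days, so D has float 6.
The critical path is still R→S; finish is now 16 days.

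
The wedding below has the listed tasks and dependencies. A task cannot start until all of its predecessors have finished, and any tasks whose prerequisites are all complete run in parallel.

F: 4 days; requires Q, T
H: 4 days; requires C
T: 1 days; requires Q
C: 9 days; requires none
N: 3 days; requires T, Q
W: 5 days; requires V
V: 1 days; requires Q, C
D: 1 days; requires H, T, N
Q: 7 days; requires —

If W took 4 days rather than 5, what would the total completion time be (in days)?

14

As given, the longest chain is C→V→W = 9+1+5 = 15, so the finish is 15 days.
W lies on that path, so at 4 days the path becomes 14 days.
The binding chain switches to C→H→D = 9+4+1 = 14; finish 14 days.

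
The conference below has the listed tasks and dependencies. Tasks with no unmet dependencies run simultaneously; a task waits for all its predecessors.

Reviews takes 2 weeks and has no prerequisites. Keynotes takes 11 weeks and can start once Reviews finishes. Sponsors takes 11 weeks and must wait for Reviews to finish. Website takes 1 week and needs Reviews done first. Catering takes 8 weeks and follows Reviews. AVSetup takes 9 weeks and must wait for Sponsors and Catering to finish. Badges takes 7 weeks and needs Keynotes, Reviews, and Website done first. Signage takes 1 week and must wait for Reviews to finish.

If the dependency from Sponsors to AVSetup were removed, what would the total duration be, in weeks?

With the dependency in place, Reviews→Sponsors→AVSetup = 2+11+9 = 22 sets the finish at 22 weeks.
Without Sponsors→AVSetup, AVSetup's earliest start moves from 13 to 10.
New critical path: Reviews→Keynotes→Badges = 2+11+7 = 20 ⇒ 20 weeks.

20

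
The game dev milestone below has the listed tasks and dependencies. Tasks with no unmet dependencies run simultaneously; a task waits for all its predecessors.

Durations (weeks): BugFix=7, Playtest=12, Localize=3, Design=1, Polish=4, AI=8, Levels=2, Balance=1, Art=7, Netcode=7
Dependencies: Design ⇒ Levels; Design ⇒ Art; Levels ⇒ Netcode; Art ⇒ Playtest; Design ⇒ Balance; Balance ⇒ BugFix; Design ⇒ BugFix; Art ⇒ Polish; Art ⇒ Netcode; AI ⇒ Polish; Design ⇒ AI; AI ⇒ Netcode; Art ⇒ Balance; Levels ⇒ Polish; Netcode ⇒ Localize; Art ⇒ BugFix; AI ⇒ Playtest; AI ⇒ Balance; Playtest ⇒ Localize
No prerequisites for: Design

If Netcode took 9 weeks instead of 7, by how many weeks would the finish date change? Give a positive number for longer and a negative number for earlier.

0

Actual critical path: Design→AI→Playtest→Localize = 1+8+12+3 = 24 ⇒ 24 weeks.
Netcode is off the critical path — its longest chain is 19 weeks, giving 5 of slack.
The critical path is still Design→AI→Playtest→Localize; finish is now 24 weeks.
Change in finish: 24 − 24 = +0 weeks.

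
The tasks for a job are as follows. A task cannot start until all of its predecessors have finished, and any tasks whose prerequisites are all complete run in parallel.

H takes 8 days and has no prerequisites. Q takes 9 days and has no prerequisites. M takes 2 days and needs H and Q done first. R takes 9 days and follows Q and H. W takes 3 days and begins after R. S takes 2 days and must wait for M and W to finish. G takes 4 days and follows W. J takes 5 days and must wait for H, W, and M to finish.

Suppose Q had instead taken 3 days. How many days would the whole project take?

Critical path before the change: Q→R→W→J = 9+9+3+5 = 26 giving 26 days.
Since Q is critical, the -6 change carries straight to that chain (now 20 days).
The binding chain switches to H→R→W→J = 8+9+3+5 = 25; finish 25 days.

25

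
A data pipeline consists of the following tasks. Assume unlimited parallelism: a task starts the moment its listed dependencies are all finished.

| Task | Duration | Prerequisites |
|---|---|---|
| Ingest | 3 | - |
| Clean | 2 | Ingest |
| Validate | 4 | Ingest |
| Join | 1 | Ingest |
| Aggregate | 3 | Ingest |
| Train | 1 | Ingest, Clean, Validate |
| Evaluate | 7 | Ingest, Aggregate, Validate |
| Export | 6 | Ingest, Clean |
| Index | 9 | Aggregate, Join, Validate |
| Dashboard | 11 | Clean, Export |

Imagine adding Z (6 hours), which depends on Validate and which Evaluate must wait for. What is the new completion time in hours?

22

Originally the data pipeline takes 22 hours.
With Z inserted, Evaluate now waits for max(Ingest, Aggregate, Validate, Z).
New critical path: Ingest→Clean→Export→Dashboard = 3+2+6+11 = 22 ⇒ 22 hours.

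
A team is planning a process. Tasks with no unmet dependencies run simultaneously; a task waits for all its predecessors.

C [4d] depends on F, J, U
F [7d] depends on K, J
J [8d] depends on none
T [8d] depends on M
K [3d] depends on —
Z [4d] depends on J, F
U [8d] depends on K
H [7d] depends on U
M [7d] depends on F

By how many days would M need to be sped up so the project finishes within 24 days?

6

Current finish: 30 days; target: 24.
M is on every critical path, so each day cut from M cuts the finish by one (this holds down to a finish of 24).
Need 30 − 24 = 6 days off M → M becomes 1 day, finish becomes 24.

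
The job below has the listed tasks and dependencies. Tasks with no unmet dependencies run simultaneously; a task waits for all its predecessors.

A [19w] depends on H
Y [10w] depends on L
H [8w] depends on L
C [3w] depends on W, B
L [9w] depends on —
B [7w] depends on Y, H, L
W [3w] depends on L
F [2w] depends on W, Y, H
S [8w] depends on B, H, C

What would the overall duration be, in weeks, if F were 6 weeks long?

37

Actual critical path: L→Y→B→C→S = 9+10+7+3+8 = 37 ⇒ 37 weeks.
F has 16 weeks of float (longest path through it is 21).
That remains the longest chain; total 37 weeks.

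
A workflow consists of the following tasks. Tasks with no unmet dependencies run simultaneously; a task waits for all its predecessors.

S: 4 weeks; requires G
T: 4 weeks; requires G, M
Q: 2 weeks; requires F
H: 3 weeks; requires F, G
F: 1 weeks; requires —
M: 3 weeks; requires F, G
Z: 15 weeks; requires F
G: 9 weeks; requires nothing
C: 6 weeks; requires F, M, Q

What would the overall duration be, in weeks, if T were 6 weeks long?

The binding path is G→M→C = 9+3+6 = 18; finish at 18 weeks.
The longest path through T is only 16 weeks, so T has float 2.
That remains the longest chain; total 18 weeks.

18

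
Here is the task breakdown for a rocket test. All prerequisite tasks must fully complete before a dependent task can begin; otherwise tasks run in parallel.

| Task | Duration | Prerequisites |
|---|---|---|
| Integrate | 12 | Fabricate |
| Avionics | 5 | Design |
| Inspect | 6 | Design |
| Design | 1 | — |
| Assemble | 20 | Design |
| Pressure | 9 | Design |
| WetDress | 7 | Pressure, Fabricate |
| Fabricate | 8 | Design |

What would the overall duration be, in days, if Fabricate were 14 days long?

The binding path is Design→Fabricate→Integrate = 1+8+12 = 21; finish at 21 days.
Fabricate is on the critical path; changing it to 14 makes that path 27 days.
The critical path is still Design→Fabricate→Integrate; finish is now 27 days.

27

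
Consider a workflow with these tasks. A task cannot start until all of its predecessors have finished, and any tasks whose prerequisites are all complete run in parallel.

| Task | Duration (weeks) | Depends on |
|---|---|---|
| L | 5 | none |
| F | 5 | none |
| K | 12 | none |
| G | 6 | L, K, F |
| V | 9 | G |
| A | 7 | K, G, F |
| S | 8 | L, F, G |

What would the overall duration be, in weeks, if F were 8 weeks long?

27

Actual critical path: K→G→V = 12+6+9 = 27 ⇒ 27 weeks.
F has 7 weeks of float (longest path through it is 20).
The critical path is still K→G→V; finish is now 27 weeks.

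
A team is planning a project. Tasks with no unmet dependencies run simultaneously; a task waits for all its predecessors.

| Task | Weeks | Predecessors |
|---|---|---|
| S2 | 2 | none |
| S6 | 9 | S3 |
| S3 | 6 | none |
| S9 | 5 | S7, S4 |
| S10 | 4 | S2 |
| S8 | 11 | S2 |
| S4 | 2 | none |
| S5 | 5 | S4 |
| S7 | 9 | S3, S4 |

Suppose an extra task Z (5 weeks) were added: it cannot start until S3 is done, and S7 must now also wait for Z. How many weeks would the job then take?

Originally the job takes 20 weeks.
With Z inserted, S7 now waits for max(S3, S4, Z).
New critical path: S3→Z→S7→S9 = 6+5+9+5 = 25 ⇒ 25 weeks.

25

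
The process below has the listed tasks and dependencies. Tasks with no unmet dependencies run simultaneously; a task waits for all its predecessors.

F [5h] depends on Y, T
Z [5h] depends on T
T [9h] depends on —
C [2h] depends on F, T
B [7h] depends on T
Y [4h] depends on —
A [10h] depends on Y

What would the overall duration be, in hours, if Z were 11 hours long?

The binding path is T→F→C = 9+5+2 = 16; finish at 16 hours.
Z is off the critical path — its longest chain is 14 hours, giving 2 of slack.
Now T→Z = 9+11 = 20 is longest, so the finish becomes 20 hours.

20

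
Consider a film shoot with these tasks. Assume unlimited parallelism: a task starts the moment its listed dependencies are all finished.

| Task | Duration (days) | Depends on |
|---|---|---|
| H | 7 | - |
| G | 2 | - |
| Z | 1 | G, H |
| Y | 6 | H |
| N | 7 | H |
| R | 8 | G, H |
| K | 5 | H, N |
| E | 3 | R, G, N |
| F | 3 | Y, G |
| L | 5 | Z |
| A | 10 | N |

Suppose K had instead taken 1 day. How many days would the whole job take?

24

Baseline: H→N→A = 7+7+10 = 24 → 24 days.
The longest path through K is only 19 days, so K has float 5.
No other chain overtakes it, so the finish is 24 days.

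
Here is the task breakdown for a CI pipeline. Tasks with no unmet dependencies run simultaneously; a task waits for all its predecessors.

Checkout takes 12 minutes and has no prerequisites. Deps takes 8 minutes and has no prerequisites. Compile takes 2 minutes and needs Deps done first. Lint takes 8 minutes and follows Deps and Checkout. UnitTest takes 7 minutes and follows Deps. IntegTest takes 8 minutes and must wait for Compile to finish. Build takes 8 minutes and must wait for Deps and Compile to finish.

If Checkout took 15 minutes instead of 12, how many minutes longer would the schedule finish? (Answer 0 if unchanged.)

3

Baseline: Checkout→Lint = 12+8 = 20 → 20 minutes.
Checkout lies on that path, so at 15 minutes the path becomes 23 minutes.
That remains the longest chain; total 23 minutes.
Change in finish: 23 − 20 = +3 minutes.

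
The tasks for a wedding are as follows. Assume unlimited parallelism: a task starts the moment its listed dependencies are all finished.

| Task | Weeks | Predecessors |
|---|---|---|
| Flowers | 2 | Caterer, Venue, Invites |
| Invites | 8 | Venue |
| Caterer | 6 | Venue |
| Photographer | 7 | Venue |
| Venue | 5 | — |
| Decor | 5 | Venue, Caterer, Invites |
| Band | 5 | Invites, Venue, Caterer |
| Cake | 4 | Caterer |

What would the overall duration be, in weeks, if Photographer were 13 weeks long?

18

The binding path is Venue→Invites→Band = 5+8+5 = 18; finish at 18 weeks.
Photographer has 6 weeks of float (longest path through it is 12).
No other chain overtakes it, so the finish is 18 weeks.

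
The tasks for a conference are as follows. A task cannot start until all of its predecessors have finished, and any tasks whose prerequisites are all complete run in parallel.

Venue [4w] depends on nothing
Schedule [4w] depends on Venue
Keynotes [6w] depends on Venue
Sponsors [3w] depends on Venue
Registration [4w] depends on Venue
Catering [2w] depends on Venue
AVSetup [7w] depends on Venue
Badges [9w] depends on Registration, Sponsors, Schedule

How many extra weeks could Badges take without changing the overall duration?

Venue→Schedule→Badges = 4+4+9 = 17 sets the makespan at 17 weeks.
The longest chain containing Badges totals 17 weeks.
Float = 17 − 17 = 0.

0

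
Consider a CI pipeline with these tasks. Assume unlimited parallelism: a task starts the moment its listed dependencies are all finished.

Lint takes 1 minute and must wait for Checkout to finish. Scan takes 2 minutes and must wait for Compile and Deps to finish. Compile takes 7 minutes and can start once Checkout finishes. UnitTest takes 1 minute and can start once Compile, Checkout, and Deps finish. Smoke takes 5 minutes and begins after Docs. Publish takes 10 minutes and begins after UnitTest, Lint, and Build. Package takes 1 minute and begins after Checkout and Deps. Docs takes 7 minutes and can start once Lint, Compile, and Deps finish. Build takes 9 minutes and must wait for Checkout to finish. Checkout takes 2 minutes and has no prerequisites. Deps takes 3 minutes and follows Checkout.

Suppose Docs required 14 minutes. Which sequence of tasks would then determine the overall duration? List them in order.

Critical path before the change: Checkout→Compile→Docs→Smoke = 2+7+7+5 = 21 giving 21 minutes.
Since Docs is critical, the +7 change carries straight to that chain (now 28 minutes).
The critical path is still Checkout→Compile→Docs→Smoke; finish is now 28 minutes.

Checkout, Compile, Docs, Smoke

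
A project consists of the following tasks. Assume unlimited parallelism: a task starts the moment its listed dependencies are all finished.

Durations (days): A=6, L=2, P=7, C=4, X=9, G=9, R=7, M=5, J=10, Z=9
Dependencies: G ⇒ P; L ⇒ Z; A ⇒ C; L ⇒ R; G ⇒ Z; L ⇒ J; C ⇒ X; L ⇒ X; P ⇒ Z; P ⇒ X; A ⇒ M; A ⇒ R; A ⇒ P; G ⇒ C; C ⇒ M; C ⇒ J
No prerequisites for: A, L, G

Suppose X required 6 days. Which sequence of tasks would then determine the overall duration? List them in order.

As given, the longest chain is G→P→X = 9+7+9 = 25, so the finish is 25 days.
Since X is critical, the -3 change carries straight to that chain (now 22 days).
Now G→P→Z = 9+7+9 = 25 is longest, so the finish becomes 25 days.

G, P, Z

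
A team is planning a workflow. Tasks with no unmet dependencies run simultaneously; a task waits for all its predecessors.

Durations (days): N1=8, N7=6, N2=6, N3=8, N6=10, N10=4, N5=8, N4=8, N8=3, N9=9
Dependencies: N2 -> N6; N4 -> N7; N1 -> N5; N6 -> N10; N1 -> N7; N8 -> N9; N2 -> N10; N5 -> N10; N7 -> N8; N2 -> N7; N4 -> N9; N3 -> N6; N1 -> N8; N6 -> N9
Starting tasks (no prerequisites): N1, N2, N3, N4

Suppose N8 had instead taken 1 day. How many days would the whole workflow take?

Actual critical path: N3→N6→N9 = 8+10+9 = 27 ⇒ 27 days.
N8 has 1 day of float (longest path through it is 26).
The critical path is still N3→N6→N9; finish is now 27 days.

27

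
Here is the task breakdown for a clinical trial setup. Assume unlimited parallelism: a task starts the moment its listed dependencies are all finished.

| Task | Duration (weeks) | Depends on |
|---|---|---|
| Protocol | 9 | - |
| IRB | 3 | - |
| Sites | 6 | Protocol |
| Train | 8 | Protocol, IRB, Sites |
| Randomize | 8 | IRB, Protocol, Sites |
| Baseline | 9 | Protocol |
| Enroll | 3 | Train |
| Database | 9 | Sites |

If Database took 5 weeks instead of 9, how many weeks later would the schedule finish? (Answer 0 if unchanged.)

The binding path is Protocol→Sites→Train→Enroll = 9+6+8+3 = 26; finish at 26 weeks.
Database is off the critical path — its longest chain is 24 weeks, giving 2 of slack.
The critical path is still Protocol→Sites→Train→Enroll; finish is now 26 weeks.
Change in finish: 26 − 26 = +0 weeks.

0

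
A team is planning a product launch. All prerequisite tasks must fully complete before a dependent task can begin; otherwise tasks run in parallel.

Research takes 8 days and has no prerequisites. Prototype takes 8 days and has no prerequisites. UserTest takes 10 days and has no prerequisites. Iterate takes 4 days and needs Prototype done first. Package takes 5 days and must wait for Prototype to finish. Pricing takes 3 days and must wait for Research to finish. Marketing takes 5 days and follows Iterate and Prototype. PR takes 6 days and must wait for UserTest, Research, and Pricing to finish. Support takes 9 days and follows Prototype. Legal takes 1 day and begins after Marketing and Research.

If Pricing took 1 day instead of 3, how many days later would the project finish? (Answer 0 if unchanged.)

Baseline: Prototype→Iterate→Marketing→Legal = 8+4+5+1 = 18 → 18 days.
Pricing is off the critical path — its longest chain is 17 days, giving 1 of slack.
The critical path is still Prototype→Iterate→Marketing→Legal; finish is now 18 days.
Change in finish: 18 − 18 = +0 days.

0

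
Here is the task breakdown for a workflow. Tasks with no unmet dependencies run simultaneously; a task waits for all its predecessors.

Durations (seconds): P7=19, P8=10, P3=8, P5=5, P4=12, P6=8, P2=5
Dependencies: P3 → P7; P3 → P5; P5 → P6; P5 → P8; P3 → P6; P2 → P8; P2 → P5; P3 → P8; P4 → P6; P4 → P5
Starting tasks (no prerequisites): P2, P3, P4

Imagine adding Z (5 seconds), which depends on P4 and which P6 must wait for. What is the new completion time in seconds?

27

Originally the project takes 27 seconds.
With Z inserted, P6 now waits for max(P4, P5, P3, Z).
New critical path: P3→P7 = 8+19 = 27 ⇒ 27 seconds.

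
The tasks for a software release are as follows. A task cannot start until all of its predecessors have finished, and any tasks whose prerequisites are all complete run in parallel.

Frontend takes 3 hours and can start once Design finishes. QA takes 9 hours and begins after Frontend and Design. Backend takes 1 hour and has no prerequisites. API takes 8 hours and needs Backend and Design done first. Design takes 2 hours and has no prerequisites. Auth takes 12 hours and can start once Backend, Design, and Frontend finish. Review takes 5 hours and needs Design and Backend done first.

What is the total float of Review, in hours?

10

The longest chain is Design→Frontend→Auth = 2+3+12 = 17; overall finish 17 hours.
Longest path through Review: 7 hours (earliest finish 7, latest finish 17).
Float = 17 − 7 = 10.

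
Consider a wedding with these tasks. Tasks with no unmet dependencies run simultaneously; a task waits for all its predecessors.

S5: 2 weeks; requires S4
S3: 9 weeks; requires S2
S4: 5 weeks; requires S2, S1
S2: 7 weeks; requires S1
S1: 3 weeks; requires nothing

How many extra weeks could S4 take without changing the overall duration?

S1→S2→S3 = 3+7+9 = 19 sets the makespan at 19 weeks.
The longest chain containing S4 totals 17 weeks.
So S4 can slip 17 − 15 = 2 weeks.

2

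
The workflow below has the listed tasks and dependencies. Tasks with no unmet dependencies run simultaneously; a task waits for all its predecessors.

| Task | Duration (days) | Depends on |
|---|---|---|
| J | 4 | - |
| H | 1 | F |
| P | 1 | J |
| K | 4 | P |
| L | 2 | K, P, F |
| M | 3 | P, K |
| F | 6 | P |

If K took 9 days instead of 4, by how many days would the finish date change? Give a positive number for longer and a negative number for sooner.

4

The binding path is J→P→F→L = 4+1+6+2 = 13; finish at 13 days.
K has 1 day of float (longest path through it is 12).
Now J→P→K→M = 4+1+9+3 = 17 is longest, so the finish becomes 17 days.
Change in finish: 17 − 13 = +4 days.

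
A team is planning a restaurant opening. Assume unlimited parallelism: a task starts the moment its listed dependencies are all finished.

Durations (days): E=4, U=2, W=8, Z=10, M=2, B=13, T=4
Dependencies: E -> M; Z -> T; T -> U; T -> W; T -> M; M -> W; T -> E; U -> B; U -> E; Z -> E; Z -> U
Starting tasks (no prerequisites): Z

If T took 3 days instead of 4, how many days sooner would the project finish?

Critical path before the change: Z→T→U→E→M→W = 10+4+2+4+2+8 = 30 giving 30 days.
T is on the critical path; changing it to 3 makes that path 29 days.
No other chain overtakes it, so the finish is 29 days.
Change in finish: 29 − 30 = -1 days.

1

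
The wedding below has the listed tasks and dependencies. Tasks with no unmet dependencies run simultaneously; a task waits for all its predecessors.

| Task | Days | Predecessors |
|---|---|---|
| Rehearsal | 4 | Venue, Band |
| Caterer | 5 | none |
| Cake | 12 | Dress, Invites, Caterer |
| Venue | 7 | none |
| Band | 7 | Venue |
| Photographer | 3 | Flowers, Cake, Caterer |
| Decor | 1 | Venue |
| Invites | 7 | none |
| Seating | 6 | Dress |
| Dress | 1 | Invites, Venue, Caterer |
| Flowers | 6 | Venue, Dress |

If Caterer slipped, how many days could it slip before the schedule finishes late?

2

The longest chain is Venue→Dress→Cake→Photographer = 7+1+12+3 = 23; overall finish 23 days.
Longest path through Caterer: 21 days (earliest finish 5, latest finish 7).
Slack of Caterer = 2 − 0 = 2 days.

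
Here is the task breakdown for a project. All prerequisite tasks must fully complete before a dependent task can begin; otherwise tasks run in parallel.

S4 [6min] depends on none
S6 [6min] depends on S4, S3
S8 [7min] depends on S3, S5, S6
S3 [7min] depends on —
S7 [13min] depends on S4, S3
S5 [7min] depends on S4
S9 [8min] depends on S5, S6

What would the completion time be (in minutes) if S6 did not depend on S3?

Before: longest chain S3→S6→S9 = 7+6+8 = 21, finish 21.
Without S3→S6, S6's earliest start moves from 7 to 6.
New critical path: S4→S5→S9 = 6+7+8 = 21 ⇒ 21 minutes.

21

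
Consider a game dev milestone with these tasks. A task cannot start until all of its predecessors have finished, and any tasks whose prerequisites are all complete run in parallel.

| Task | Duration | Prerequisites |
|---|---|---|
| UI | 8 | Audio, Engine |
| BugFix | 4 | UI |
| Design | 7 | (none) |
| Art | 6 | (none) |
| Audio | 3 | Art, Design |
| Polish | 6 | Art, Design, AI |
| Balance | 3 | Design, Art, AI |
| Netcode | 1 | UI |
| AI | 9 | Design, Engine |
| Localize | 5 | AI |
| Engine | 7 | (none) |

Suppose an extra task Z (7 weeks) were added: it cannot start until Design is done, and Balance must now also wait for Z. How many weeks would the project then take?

Originally the project takes 22 weeks.
With Z inserted, Balance now waits for max(Design, Art, AI, Z).
New critical path: Design→Audio→UI→BugFix = 7+3+8+4 = 22 ⇒ 22 weeks.

22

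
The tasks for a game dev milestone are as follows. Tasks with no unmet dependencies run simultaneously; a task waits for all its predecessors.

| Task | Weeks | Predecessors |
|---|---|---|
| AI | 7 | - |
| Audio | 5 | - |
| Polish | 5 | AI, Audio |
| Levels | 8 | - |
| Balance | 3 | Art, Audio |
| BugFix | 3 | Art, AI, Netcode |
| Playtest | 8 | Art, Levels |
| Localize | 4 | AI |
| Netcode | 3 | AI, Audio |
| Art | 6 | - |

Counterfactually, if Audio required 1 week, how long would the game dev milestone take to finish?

16

Critical path before the change: Levels→Playtest = 8+8 = 16 giving 16 weeks.
Audio is off the critical path — its longest chain is 11 weeks, giving 5 of slack.
The critical path is still Levels→Playtest; finish is now 16 weeks.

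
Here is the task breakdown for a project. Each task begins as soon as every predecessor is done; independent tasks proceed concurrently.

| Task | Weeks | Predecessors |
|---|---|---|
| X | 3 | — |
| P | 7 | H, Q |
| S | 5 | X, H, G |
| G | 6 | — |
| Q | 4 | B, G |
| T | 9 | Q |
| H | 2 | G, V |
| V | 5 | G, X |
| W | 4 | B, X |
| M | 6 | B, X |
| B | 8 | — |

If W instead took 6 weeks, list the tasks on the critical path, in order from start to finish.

The binding path is B→Q→T = 8+4+9 = 21; finish at 21 weeks.
W has 9 weeks of float (longest path through it is 12).
No other chain overtakes it, so the finish is 21 weeks.

B, Q, T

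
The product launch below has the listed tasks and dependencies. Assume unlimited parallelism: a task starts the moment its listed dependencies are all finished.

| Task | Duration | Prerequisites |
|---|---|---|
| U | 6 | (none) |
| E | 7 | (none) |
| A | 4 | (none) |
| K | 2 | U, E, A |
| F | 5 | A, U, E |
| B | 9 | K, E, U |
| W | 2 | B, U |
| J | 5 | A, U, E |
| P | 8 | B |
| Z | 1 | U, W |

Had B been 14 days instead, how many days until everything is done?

The binding path is E→K→B→P = 7+2+9+8 = 26; finish at 26 days.
Since B is critical, the +5 change carries straight to that chain (now 31 days).
No other chain overtakes it, so the finish is 31 days.

31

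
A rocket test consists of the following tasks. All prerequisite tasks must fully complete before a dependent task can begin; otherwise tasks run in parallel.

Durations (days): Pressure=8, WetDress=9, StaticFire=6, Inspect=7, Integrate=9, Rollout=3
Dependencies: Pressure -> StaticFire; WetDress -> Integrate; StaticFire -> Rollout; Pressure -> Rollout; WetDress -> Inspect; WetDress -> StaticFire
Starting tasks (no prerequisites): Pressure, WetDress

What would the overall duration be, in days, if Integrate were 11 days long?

20

As given, the longest chain is WetDress→Integrate = 9+9 = 18, so the finish is 18 days.
Since Integrate is critical, the +2 change carries straight to that chain (now 20 days).
No other chain overtakes it, so the finish is 20 days.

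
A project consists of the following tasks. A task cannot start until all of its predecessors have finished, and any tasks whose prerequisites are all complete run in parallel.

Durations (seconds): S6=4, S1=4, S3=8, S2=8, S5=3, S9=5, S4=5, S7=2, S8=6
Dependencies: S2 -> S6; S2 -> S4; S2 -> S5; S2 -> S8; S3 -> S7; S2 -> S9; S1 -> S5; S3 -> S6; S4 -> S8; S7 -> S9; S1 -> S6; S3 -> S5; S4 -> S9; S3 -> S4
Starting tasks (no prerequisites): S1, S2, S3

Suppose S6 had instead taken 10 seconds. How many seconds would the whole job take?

19

Critical path before the change: S2→S4→S8 = 8+5+6 = 19 giving 19 seconds.
The longest path through S6 is only 12 seconds, so S6 has float 7.
The critical path is still S2→S4→S8; finish is now 19 seconds.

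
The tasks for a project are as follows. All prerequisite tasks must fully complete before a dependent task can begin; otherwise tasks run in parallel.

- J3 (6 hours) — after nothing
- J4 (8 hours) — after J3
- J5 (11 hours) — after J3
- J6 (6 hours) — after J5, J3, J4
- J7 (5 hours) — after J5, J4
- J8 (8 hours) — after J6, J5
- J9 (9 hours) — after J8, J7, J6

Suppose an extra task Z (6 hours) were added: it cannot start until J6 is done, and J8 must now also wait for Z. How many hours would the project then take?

46

Originally the project takes 40 hours.
With Z inserted, J8 now waits for max(J6, J5, Z).
New critical path: J3→J5→J6→Z→J8→J9 = 6+11+6+6+8+9 = 46 ⇒ 46 hours.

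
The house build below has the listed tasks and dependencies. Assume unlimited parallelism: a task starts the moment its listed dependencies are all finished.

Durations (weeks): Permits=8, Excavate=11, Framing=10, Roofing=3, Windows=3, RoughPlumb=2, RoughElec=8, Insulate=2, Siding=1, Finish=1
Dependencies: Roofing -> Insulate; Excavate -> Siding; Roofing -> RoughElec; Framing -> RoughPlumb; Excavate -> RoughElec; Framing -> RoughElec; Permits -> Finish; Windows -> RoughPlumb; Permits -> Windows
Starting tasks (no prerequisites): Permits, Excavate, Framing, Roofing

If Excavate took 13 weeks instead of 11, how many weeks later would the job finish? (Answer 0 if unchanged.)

2

Actual critical path: Excavate→RoughElec = 11+8 = 19 ⇒ 19 weeks.
Excavate is on the critical path; changing it to 13 makes that path 21 weeks.
No other chain overtakes it, so the finish is 21 weeks.
Change in finish: 21 − 19 = +2 weeks.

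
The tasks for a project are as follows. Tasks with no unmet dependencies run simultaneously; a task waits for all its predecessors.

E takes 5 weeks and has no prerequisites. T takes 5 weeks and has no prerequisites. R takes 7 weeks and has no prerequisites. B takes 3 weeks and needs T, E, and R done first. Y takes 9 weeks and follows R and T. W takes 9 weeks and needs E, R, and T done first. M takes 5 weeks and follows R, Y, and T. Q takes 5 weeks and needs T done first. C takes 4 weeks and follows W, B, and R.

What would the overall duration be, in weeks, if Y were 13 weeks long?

25

As given, the longest chain is R→Y→M = 7+9+5 = 21, so the finish is 21 weeks.
Y lies on that path, so at 13 weeks the path becomes 25 weeks.
The critical path is still R→Y→M; finish is now 25 weeks.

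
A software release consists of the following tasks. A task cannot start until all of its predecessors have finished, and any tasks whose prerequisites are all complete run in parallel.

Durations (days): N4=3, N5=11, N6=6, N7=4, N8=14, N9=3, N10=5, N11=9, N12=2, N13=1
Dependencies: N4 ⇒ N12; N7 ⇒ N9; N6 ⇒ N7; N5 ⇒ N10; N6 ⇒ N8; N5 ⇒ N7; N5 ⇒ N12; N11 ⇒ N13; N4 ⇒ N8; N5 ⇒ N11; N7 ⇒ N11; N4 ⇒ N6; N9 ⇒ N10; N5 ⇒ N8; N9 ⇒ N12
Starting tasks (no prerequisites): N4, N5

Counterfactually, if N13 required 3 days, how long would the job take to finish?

27

Critical path before the change: N5→N7→N11→N13 = 11+4+9+1 = 25 giving 25 days.
N13 lies on that path, so at 3 days the path becomes 27 days.
The critical path is still N5→N7→N11→N13; finish is now 27 days.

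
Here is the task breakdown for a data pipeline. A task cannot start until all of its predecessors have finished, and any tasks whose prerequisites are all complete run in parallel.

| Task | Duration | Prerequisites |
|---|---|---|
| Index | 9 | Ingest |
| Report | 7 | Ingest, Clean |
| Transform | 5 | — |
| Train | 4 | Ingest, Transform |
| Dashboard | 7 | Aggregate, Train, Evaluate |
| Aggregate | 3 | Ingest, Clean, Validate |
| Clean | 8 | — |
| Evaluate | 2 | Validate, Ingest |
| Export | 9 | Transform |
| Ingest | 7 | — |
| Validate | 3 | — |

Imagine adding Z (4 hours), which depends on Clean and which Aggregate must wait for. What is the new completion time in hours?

Originally the plan takes 18 hours.
With Z inserted, Aggregate now waits for max(Ingest, Clean, Validate, Z).
New critical path: Clean→Z→Aggregate→Dashboard = 8+4+3+7 = 22 ⇒ 22 hours.

22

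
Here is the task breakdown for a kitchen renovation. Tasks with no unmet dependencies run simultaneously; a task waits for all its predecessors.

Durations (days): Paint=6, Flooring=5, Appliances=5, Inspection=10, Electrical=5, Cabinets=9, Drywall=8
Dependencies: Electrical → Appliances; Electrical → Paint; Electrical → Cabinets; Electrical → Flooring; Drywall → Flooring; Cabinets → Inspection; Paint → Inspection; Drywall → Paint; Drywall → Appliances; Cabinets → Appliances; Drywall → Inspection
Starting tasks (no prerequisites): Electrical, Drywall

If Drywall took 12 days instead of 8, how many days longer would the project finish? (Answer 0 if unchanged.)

4

Baseline: Drywall→Paint→Inspection = 8+6+10 = 24 → 24 days.
Drywall lies on that path, so at 12 days the path becomes 28 days.
That remains the longest chain; total 28 days.
Change in finish: 28 − 24 = +4 days.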